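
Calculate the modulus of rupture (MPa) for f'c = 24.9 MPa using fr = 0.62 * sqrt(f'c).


fr = 0.62 * sqrt(24.9)
= 3.094 MPa

3.094


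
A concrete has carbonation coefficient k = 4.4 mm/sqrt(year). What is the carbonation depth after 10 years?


depth = k * sqrt(t)
= 4.4 * sqrt(10)
= 13.91 mm

13.91


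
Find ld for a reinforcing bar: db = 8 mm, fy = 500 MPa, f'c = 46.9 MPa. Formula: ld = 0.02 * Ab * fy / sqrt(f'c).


Ab = pi * 8^2 / 4 = 50.265 mm2
ld = 0.02 * 50.265 * 500 / sqrt(46.9)
= 73.4 mm

73.4


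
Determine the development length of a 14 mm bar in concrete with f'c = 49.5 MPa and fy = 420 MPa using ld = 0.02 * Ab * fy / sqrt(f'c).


Ab = pi * 14^2 / 4 = 153.938 mm2
ld = 0.02 * 153.938 * 420 / sqrt(49.5)
= 183.8 mm

183.8


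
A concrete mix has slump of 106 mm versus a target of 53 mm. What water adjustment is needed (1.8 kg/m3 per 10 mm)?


Difference = 53 - 106 = -53 mm
Water adjustment = -53 * 1.8 / 10 = -9.5 kg/m3

-9.5


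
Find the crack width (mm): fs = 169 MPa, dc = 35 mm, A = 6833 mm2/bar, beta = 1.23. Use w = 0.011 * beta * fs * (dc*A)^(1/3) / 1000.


w = 0.011 * beta * fs * (dc * A)^(1/3) / 1000
= 0.011 * 1.23 * 169 * (35 * 6833)^(1/3) / 1000
= 0.142 mm

0.142


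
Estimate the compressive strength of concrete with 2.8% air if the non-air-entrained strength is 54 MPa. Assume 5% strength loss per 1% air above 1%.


Strength loss = (2.8 - 1) * 5 = 9.0%
f'c = 54 * (1 - 9.0/100)
= 49.14 MPa

49.14


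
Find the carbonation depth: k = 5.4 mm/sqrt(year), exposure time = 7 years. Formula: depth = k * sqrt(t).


depth = k * sqrt(t)
= 5.4 * sqrt(7)
= 14.29 mm

14.29


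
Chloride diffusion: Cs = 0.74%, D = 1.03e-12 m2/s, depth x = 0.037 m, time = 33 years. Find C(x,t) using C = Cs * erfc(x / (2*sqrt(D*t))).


t_seconds = 33 * 365.25 * 24 * 3600 = 1041400800.0 s
arg = 0.037 / (2 * sqrt(1.03e-12 * 1041400800.0))
= 0.5649
erfc(0.5649) = 0.4244
C = 0.74 * 0.4244 = 0.314%

0.314


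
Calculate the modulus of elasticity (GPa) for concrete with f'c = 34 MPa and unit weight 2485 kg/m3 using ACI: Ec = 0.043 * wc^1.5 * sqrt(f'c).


Ec = 0.043 * 2485^1.5 * sqrt(34) / 1000
= 31.06 GPa

31.06


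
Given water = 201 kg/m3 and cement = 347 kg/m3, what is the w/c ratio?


w/c = water / cement
w/c = 201 / 347 = 0.579

0.579


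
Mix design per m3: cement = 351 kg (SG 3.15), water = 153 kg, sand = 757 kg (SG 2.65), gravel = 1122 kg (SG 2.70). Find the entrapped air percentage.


Vol cement = 351 / (3.15 * 1000) = 0.111429 m3
Vol water = 153 / 1000 = 0.153 m3
Vol sand = 757 / (2.65 * 1000) = 0.28566 m3
Vol gravel = 1122 / (2.70 * 1000) = 0.415556 m3
Total solid + water volume = 0.965645 m3
Air = (1 - 0.965645) * 100 = 3.44%

3.44


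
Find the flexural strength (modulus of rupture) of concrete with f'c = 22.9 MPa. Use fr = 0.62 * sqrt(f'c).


fr = 0.62 * sqrt(22.9)
= 2.967 MPa

2.967


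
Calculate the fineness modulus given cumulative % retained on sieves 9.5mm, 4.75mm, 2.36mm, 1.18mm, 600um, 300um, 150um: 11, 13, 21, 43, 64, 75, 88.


FM = sum(cumulative % retained) / 100
= 315 / 100
= 3.15

3.15


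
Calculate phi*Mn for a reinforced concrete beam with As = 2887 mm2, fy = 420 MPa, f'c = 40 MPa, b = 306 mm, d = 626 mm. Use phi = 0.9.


a = As * fy / (0.85 * f'c * b)
= 2887 * 420 / (0.85 * 40 * 306)
= 116.5456 mm
Mn = As * fy * (d - a/2) / 10^6
= 688.392 kN-m
phi*Mn = 0.9 * 688.392 = 619.55 kN-m

619.55


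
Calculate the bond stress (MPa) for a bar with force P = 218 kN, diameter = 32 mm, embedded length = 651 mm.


u = P / (pi * db * ld)
= 218 * 1000 / (pi * 32 * 651)
= 3.331 MPa

3.331


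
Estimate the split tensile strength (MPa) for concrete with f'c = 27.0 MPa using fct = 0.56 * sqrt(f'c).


fct = 0.56 * sqrt(27.0)
= 0.56 * 5.196
= 2.91 MPa

2.91


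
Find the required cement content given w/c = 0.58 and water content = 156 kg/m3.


Cement = water / (w/c)
= 156 / 0.58
= 269.0 kg/m3

269.0


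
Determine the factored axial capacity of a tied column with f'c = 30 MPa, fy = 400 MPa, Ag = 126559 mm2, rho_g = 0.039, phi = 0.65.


Ast = rho * Ag = 0.039 * 126559 = 4935.801 mm2
phi*Pn = 0.65 * 0.80 * (0.85 * 30 * (126559 - 4935.801) + 400 * 4935.801) / 1000
= 2639.37 kN

2639.37


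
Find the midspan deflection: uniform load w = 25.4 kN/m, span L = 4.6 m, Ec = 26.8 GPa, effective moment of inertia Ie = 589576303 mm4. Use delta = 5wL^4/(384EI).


Convert: L = 4.6 m = 4600 mm, Ec = 26.8 GPa = 26800 MPa
delta = 5 * 25.4 * 4600^4 / (384 * 26800 * 589576303)
= 9.37 mm

9.37


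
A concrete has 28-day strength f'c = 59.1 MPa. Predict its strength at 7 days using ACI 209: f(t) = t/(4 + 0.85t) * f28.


f(7) = 7 / (4 + 0.85 * 7) * 59.1
= 7 / 9.95 * 59.1
= 41.58 MPa

41.58


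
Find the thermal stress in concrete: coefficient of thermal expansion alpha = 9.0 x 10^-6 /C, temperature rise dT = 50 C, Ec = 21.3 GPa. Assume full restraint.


sigma = alpha * dT * Ec
= 9.0e-6 * 50 * 21.3 * 1000
= 9.585 MPa

9.585


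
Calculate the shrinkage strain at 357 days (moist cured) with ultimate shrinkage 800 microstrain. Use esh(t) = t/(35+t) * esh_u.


esh(357) = 357 / (35 + 357) * 800
= 357 / 392 * 800
= 728.6 microstrain

728.6


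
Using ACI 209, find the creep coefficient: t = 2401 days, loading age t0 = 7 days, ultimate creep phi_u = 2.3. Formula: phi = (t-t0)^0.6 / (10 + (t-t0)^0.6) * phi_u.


dt = 2401 - 7 = 2394
phi = 2394^0.6 / (10 + 2394^0.6) * 2.3
= 2.103

2.103


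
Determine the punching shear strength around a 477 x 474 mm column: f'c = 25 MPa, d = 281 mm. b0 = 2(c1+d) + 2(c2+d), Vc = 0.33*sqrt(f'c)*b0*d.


b0 = 2*(477 + 281) + 2*(474 + 281) = 3026 mm
Vc = 0.33 * sqrt(25) * 3026 * 281 / 1000
= 1403.0 kN

1403.0


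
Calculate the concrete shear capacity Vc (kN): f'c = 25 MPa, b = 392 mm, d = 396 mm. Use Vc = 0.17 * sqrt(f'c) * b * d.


Vc = 0.17 * sqrt(25) * 392 * 396 / 1000
= 131.95 kN

131.95


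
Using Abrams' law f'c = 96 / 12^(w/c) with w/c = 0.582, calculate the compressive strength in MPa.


f'c = 96 / 12^0.582
= 96 / 4.247
= 22.6 MPa

22.6


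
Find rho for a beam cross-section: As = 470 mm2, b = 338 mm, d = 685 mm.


rho = As / (b * d)
= 470 / (338 * 685)
= 0.002

0.002


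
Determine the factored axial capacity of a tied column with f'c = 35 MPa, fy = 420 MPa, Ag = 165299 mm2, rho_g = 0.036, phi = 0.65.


Ast = rho * Ag = 0.036 * 165299 = 5950.764 mm2
phi*Pn = 0.65 * 0.80 * (0.85 * 35 * (165299 - 5950.764) + 420 * 5950.764) / 1000
= 3764.76 kN

3764.76


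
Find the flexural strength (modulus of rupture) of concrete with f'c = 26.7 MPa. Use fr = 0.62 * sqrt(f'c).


fr = 0.62 * sqrt(26.7)
= 3.204 MPa

3.204


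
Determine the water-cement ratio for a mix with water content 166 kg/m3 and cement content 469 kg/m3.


w/c = water / cement
w/c = 166 / 469 = 0.354

0.354


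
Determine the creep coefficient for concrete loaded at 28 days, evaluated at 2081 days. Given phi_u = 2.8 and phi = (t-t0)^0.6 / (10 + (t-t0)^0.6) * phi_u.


dt = 2081 - 28 = 2053
phi = 2053^0.6 / (10 + 2053^0.6) * 2.8
= 2.539

2.539


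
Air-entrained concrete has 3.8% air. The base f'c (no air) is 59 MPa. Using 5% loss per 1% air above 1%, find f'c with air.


Strength loss = (3.8 - 1) * 5 = 14.0%
f'c = 59 * (1 - 14.0/100)
= 50.74 MPa

50.74


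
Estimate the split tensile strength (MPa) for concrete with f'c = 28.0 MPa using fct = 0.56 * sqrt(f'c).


fct = 0.56 * sqrt(28.0)
= 0.56 * 5.292
= 2.963 MPa

2.963


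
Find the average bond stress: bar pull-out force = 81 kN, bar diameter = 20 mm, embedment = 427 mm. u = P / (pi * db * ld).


u = P / (pi * db * ld)
= 81 * 1000 / (pi * 20 * 427)
= 3.019 MPa

3.019


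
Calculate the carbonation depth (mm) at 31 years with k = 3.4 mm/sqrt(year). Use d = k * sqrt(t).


depth = k * sqrt(t)
= 3.4 * sqrt(31)
= 18.93 mm

18.93


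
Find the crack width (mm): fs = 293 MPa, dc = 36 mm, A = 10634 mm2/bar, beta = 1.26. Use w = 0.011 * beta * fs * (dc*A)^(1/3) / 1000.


w = 0.011 * beta * fs * (dc * A)^(1/3) / 1000
= 0.011 * 1.26 * 293 * (36 * 10634)^(1/3) / 1000
= 0.295 mm

0.295


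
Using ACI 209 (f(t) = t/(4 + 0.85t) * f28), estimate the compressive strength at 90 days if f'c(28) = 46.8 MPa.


f(90) = 90 / (4 + 0.85 * 90) * 46.8
= 90 / 80.5 * 46.8
= 52.32 MPa

52.32


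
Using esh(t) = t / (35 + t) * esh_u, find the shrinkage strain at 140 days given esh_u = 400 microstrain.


esh(140) = 140 / (35 + 140) * 400
= 140 / 175 * 400
= 320.0 microstrain

320.0


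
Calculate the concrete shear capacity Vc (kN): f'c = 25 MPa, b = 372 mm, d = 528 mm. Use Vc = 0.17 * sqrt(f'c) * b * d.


Vc = 0.17 * sqrt(25) * 372 * 528 / 1000
= 166.95 kN

166.95


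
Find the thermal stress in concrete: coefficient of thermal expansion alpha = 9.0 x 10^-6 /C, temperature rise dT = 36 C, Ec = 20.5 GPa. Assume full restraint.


sigma = alpha * dT * Ec
= 9.0e-6 * 36 * 20.5 * 1000
= 6.642 MPa

6.642


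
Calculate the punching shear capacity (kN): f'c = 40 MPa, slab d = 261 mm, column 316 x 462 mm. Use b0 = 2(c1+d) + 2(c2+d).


b0 = 2*(316 + 261) + 2*(462 + 261) = 2600 mm
Vc = 0.33 * sqrt(40) * 2600 * 261 / 1000
= 1416.31 kN

1416.31


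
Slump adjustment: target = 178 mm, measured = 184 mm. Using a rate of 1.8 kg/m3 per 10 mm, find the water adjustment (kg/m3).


Difference = 178 - 184 = -6 mm
Water adjustment = -6 * 1.8 / 10 = -1.1 kg/m3

-1.1


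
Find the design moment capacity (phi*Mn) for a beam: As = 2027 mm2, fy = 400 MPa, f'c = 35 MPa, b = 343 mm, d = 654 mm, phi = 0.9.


a = As * fy / (0.85 * f'c * b)
= 2027 * 400 / (0.85 * 35 * 343)
= 79.4571 mm
Mn = As * fy * (d - a/2) / 10^6
= 498.0513 kN-m
phi*Mn = 0.9 * 498.0513 = 448.25 kN-m

448.25


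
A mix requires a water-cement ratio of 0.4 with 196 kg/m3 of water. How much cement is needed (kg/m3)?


Cement = water / (w/c)
= 196 / 0.4
= 490.0 kg/m3

490.0


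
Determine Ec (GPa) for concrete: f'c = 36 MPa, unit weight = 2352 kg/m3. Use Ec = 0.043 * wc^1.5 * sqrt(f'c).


Ec = 0.043 * 2352^1.5 * sqrt(36) / 1000
= 29.43 GPa

29.43


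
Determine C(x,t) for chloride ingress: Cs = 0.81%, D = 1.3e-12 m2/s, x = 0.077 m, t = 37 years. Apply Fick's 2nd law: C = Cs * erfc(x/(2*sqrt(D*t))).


t_seconds = 37 * 365.25 * 24 * 3600 = 1167631200.0 s
arg = 0.077 / (2 * sqrt(1.3e-12 * 1167631200.0))
= 0.9882
erfc(0.9882) = 0.1623
C = 0.81 * 0.1623 = 0.1314%

0.1314


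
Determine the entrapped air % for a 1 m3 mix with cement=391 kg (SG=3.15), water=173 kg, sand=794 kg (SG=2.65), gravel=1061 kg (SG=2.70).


Vol cement = 391 / (3.15 * 1000) = 0.124127 m3
Vol water = 173 / 1000 = 0.173 m3
Vol sand = 794 / (2.65 * 1000) = 0.299623 m3
Vol gravel = 1061 / (2.70 * 1000) = 0.392963 m3
Total solid + water volume = 0.989713 m3
Air = (1 - 0.989713) * 100 = 1.03%

1.03


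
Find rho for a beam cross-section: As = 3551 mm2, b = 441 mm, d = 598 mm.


rho = As / (b * d)
= 3551 / (441 * 598)
= 0.0135

0.0135


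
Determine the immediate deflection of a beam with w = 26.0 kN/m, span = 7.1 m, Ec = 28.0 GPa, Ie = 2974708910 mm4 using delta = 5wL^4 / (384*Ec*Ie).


Convert: L = 7.1 m = 7100 mm, Ec = 28.0 GPa = 28000 MPa
delta = 5 * 26.0 * 7100^4 / (384 * 28000 * 2974708910)
= 10.33 mm

10.33


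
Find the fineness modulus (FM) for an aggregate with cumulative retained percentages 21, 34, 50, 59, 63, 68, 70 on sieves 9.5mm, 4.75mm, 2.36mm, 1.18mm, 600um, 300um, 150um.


FM = sum(cumulative % retained) / 100
= 365 / 100
= 3.65

3.65


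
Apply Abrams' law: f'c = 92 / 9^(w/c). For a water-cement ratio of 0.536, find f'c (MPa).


f'c = 92 / 9^0.536
= 92 / 3.247
= 28.33 MPa

28.33


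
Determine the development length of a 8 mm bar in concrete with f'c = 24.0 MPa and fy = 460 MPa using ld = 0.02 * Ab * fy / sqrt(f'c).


Ab = pi * 8^2 / 4 = 50.265 mm2
ld = 0.02 * 50.265 * 460 / sqrt(24.0)
= 94.4 mm

94.4


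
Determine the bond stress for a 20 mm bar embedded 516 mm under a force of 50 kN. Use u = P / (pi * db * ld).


u = P / (pi * db * ld)
= 50 * 1000 / (pi * 20 * 516)
= 1.542 MPa

1.542


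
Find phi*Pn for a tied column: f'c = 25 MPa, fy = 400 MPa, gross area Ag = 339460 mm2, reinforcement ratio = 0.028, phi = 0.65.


Ast = rho * Ag = 0.028 * 339460 = 9504.88 mm2
phi*Pn = 0.65 * 0.80 * (0.85 * 25 * (339460 - 9504.88) + 400 * 9504.88) / 1000
= 5623.02 kN

5623.02


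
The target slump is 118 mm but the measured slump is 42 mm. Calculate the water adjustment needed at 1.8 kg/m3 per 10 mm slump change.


Difference = 118 - 42 = 76 mm
Water adjustment = 76 * 1.8 / 10 = 13.7 kg/m3

13.7


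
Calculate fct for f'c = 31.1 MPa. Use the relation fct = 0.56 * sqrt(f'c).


fct = 0.56 * sqrt(31.1)
= 0.56 * 5.577
= 3.123 MPa

3.123


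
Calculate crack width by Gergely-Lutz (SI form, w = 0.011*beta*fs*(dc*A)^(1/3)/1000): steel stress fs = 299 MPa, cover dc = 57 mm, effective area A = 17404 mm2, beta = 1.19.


w = 0.011 * beta * fs * (dc * A)^(1/3) / 1000
= 0.011 * 1.19 * 299 * (57 * 17404)^(1/3) / 1000
= 0.39 mm

0.39


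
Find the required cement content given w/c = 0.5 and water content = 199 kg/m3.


Cement = water / (w/c)
= 199 / 0.5
= 398.0 kg/m3

398.0


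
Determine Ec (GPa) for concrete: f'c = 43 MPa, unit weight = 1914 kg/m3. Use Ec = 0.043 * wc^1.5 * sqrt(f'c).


Ec = 0.043 * 1914^1.5 * sqrt(43) / 1000
= 23.61 GPa

23.61


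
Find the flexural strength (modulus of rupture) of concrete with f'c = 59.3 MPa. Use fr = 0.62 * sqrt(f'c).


fr = 0.62 * sqrt(59.3)
= 4.774 MPa

4.774


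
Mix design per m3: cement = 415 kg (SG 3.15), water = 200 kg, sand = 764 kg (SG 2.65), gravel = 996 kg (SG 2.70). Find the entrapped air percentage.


Vol cement = 415 / (3.15 * 1000) = 0.131746 m3
Vol water = 200 / 1000 = 0.2 m3
Vol sand = 764 / (2.65 * 1000) = 0.288302 m3
Vol gravel = 996 / (2.70 * 1000) = 0.368889 m3
Total solid + water volume = 0.988937 m3
Air = (1 - 0.988937) * 100 = 1.11%

1.11


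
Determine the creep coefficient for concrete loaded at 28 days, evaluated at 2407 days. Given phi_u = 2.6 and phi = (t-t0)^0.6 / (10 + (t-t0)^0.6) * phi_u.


dt = 2407 - 28 = 2379
phi = 2379^0.6 / (10 + 2379^0.6) * 2.6
= 2.376

2.376


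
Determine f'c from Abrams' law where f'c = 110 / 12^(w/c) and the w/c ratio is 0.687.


f'c = 110 / 12^0.687
= 110 / 5.513
= 19.95 MPa

19.95


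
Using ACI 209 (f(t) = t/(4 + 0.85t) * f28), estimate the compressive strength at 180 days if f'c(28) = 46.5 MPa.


f(180) = 180 / (4 + 0.85 * 180) * 46.5
= 180 / 157.0 * 46.5
= 53.31 MPa

53.31


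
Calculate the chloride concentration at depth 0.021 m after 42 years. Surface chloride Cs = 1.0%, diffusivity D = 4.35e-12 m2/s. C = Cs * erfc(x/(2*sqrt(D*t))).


t_seconds = 42 * 365.25 * 24 * 3600 = 1325419200.0 s
arg = 0.021 / (2 * sqrt(4.35e-12 * 1325419200.0))
= 0.1383
erfc(0.1383) = 0.845
C = 1.0 * 0.845 = 0.845%

0.845


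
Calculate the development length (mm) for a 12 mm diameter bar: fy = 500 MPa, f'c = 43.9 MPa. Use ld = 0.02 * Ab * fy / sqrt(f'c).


Ab = pi * 12^2 / 4 = 113.097 mm2
ld = 0.02 * 113.097 * 500 / sqrt(43.9)
= 170.7 mm

170.7


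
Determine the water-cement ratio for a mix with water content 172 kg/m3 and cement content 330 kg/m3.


w/c = water / cement
w/c = 172 / 330 = 0.521

0.521


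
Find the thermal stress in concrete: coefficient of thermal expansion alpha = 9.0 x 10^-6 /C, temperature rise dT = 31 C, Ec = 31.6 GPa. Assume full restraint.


sigma = alpha * dT * Ec
= 9.0e-6 * 31 * 31.6 * 1000
= 8.816 MPa

8.816


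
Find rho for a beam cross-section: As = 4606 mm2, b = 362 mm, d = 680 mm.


rho = As / (b * d)
= 4606 / (362 * 680)
= 0.0187

0.0187


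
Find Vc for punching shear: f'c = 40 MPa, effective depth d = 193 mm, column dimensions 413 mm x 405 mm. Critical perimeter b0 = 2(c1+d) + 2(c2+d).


b0 = 2*(413 + 193) + 2*(405 + 193) = 2408 mm
Vc = 0.33 * sqrt(40) * 2408 * 193 / 1000
= 969.97 kN

969.97


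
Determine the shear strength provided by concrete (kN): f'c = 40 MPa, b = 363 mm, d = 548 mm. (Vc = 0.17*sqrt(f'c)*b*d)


Vc = 0.17 * sqrt(40) * 363 * 548 / 1000
= 213.88 kN

213.88


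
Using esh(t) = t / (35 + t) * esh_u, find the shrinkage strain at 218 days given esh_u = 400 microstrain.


esh(218) = 218 / (35 + 218) * 400
= 218 / 253 * 400
= 344.7 microstrain

344.7


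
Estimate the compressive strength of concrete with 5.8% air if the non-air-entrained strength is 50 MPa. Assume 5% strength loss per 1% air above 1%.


Strength loss = (5.8 - 1) * 5 = 24.0%
f'c = 50 * (1 - 24.0/100)
= 38.0 MPa

38.0


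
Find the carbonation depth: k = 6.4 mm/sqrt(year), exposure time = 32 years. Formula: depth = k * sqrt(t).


depth = k * sqrt(t)
= 6.4 * sqrt(32)
= 36.2 mm

36.2


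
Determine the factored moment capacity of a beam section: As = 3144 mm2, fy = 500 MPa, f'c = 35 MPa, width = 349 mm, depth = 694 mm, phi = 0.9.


a = As * fy / (0.85 * f'c * b)
= 3144 * 500 / (0.85 * 35 * 349)
= 151.405 mm
Mn = As * fy * (d - a/2) / 10^6
= 971.9637 kN-m
phi*Mn = 0.9 * 971.9637 = 874.77 kN-m

874.77


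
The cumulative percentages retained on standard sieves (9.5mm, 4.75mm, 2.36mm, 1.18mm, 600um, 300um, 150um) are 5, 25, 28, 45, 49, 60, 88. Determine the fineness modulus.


FM = sum(cumulative % retained) / 100
= 300 / 100
= 3.0

3.0


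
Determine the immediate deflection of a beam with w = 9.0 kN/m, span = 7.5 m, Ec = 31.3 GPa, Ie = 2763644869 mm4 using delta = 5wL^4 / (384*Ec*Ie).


Convert: L = 7.5 m = 7500 mm, Ec = 31.3 GPa = 31300 MPa
delta = 5 * 9.0 * 7500^4 / (384 * 31300 * 2763644869)
= 4.29 mm

4.29


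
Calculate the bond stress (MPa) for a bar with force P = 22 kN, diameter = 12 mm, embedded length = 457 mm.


u = P / (pi * db * ld)
= 22 * 1000 / (pi * 12 * 457)
= 1.277 MPa

1.277


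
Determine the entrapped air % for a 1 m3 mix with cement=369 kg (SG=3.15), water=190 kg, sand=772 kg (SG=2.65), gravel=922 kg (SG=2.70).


Vol cement = 369 / (3.15 * 1000) = 0.117143 m3
Vol water = 190 / 1000 = 0.19 m3
Vol sand = 772 / (2.65 * 1000) = 0.291321 m3
Vol gravel = 922 / (2.70 * 1000) = 0.341481 m3
Total solid + water volume = 0.939945 m3
Air = (1 - 0.939945) * 100 = 6.01%

6.01


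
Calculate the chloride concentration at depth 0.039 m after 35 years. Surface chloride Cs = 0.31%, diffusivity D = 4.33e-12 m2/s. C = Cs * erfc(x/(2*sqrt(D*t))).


t_seconds = 35 * 365.25 * 24 * 3600 = 1104516000.0 s
arg = 0.039 / (2 * sqrt(4.33e-12 * 1104516000.0))
= 0.282
erfc(0.282) = 0.6901
C = 0.31 * 0.6901 = 0.2139%

0.2139


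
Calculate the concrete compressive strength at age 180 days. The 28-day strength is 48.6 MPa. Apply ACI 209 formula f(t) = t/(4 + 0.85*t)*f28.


f(180) = 180 / (4 + 0.85 * 180) * 48.6
= 180 / 157.0 * 48.6
= 55.72 MPa

55.72


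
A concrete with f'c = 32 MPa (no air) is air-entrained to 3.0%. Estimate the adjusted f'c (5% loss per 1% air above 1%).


Strength loss = (3.0 - 1) * 5 = 10.0%
f'c = 32 * (1 - 10.0/100)
= 28.8 MPa

28.8


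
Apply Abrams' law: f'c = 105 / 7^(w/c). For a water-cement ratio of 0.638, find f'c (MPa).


f'c = 105 / 7^0.638
= 105 / 3.461
= 30.34 MPa

30.34


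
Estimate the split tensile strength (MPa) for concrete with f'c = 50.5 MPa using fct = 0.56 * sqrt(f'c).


fct = 0.56 * sqrt(50.5)
= 0.56 * 7.106
= 3.98 MPa

3.98


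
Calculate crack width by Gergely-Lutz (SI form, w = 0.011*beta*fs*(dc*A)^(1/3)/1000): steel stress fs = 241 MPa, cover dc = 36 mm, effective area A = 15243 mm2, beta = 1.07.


w = 0.011 * beta * fs * (dc * A)^(1/3) / 1000
= 0.011 * 1.07 * 241 * (36 * 15243)^(1/3) / 1000
= 0.232 mm

0.232


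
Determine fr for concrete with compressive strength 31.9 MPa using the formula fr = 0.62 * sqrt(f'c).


fr = 0.62 * sqrt(31.9)
= 3.502 MPa

3.502


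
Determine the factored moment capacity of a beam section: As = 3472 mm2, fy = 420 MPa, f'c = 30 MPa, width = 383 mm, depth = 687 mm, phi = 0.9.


a = As * fy / (0.85 * f'c * b)
= 3472 * 420 / (0.85 * 30 * 383)
= 149.3104 mm
Mn = As * fy * (d - a/2) / 10^6
= 892.9457 kN-m
phi*Mn = 0.9 * 892.9457 = 803.65 kN-m

803.65


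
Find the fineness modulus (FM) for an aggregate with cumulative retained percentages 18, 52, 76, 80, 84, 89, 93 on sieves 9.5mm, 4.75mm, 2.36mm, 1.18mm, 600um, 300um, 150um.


FM = sum(cumulative % retained) / 100
= 492 / 100
= 4.92

4.92


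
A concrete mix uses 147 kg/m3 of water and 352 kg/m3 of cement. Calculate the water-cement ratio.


w/c = water / cement
w/c = 147 / 352 = 0.418

0.418


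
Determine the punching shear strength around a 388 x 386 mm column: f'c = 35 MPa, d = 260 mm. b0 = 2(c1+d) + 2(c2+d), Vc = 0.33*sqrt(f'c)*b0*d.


b0 = 2*(388 + 260) + 2*(386 + 260) = 2588 mm
Vc = 0.33 * sqrt(35) * 2588 * 260 / 1000
= 1313.67 kN

1313.67


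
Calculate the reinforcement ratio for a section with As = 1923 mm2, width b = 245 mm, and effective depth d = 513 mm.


rho = As / (b * d)
= 1923 / (245 * 513)
= 0.0153

0.0153


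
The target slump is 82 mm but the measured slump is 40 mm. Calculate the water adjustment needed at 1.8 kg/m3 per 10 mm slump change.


Difference = 82 - 40 = 42 mm
Water adjustment = 42 * 1.8 / 10 = 7.6 kg/m3

7.6


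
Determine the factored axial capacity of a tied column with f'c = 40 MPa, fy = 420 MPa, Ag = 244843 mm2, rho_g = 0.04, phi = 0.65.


Ast = rho * Ag = 0.04 * 244843 = 9793.72 mm2
phi*Pn = 0.65 * 0.80 * (0.85 * 40 * (244843 - 9793.72) + 420 * 9793.72) / 1000
= 6294.62 kN

6294.62


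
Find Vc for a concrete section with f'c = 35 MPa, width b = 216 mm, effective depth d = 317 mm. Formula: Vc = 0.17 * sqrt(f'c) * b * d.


Vc = 0.17 * sqrt(35) * 216 * 317 / 1000
= 68.86 kN

68.86


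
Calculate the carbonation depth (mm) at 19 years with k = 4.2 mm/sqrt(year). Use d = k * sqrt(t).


depth = k * sqrt(t)
= 4.2 * sqrt(19)
= 18.31 mm

18.31


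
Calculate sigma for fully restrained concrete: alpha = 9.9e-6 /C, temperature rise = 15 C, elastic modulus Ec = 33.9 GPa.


sigma = alpha * dT * Ec
= 9.9e-6 * 15 * 33.9 * 1000
= 5.034 MPa

5.034


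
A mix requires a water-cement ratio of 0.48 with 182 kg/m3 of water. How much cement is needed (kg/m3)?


Cement = water / (w/c)
= 182 / 0.48
= 379.2 kg/m3

379.2


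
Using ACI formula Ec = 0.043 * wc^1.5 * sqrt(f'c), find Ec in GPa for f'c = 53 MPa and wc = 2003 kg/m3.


Ec = 0.043 * 2003^1.5 * sqrt(53) / 1000
= 28.06 GPa

28.06


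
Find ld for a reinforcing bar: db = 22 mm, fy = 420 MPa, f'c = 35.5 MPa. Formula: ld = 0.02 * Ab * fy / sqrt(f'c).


Ab = pi * 22^2 / 4 = 380.133 mm2
ld = 0.02 * 380.133 * 420 / sqrt(35.5)
= 535.9 mm

535.9


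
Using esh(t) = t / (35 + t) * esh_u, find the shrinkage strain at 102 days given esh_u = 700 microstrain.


esh(102) = 102 / (35 + 102) * 700
= 102 / 137 * 700
= 521.2 microstrain

521.2


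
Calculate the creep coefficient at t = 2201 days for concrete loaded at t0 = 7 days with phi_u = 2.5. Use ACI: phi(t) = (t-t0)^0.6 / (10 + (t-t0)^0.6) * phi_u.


dt = 2201 - 7 = 2194
phi = 2194^0.6 / (10 + 2194^0.6) * 2.5
= 2.275

2.275


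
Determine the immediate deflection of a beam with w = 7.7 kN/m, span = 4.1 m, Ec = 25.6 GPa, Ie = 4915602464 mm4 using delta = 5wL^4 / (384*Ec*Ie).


Convert: L = 4.1 m = 4100 mm, Ec = 25.6 GPa = 25600 MPa
delta = 5 * 7.7 * 4100^4 / (384 * 25600 * 4915602464)
= 0.23 mm

0.23


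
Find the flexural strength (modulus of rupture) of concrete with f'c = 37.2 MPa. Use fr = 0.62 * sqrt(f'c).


fr = 0.62 * sqrt(37.2)
= 3.781 MPa

3.781


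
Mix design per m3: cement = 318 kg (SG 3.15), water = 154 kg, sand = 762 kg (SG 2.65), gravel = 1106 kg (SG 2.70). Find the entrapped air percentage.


Vol cement = 318 / (3.15 * 1000) = 0.100952 m3
Vol water = 154 / 1000 = 0.154 m3
Vol sand = 762 / (2.65 * 1000) = 0.287547 m3
Vol gravel = 1106 / (2.70 * 1000) = 0.40963 m3
Total solid + water volume = 0.952129 m3
Air = (1 - 0.952129) * 100 = 4.79%

4.79


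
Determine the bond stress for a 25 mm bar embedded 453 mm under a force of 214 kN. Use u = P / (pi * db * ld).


u = P / (pi * db * ld)
= 214 * 1000 / (pi * 25 * 453)
= 6.015 MPa

6.015


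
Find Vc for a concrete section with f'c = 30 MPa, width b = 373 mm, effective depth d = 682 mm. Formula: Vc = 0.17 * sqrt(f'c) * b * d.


Vc = 0.17 * sqrt(30) * 373 * 682 / 1000
= 236.87 kN

236.87


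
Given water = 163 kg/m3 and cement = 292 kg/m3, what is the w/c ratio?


w/c = water / cement
w/c = 163 / 292 = 0.558

0.558


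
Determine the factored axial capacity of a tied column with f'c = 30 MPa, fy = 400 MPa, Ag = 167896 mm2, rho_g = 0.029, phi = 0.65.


Ast = rho * Ag = 0.029 * 167896 = 4868.984 mm2
phi*Pn = 0.65 * 0.80 * (0.85 * 30 * (167896 - 4868.984) + 400 * 4868.984) / 1000
= 3174.49 kN

3174.49


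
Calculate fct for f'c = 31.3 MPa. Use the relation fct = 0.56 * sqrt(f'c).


fct = 0.56 * sqrt(31.3)
= 0.56 * 5.595
= 3.133 MPa

3.133


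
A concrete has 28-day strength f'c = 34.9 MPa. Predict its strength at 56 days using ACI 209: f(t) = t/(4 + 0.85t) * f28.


f(56) = 56 / (4 + 0.85 * 56) * 34.9
= 56 / 51.6 * 34.9
= 37.88 MPa

37.88


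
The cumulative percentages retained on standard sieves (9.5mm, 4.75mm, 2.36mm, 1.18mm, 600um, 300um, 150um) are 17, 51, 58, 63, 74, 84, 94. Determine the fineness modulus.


FM = sum(cumulative % retained) / 100
= 441 / 100
= 4.41

4.41


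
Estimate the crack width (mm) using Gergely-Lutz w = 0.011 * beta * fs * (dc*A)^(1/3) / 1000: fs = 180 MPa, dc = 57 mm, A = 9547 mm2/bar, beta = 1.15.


w = 0.011 * beta * fs * (dc * A)^(1/3) / 1000
= 0.011 * 1.15 * 180 * (57 * 9547)^(1/3) / 1000
= 0.186 mm

0.186


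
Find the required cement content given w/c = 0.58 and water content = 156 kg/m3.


Cement = water / (w/c)
= 156 / 0.58
= 269.0 kg/m3

269.0


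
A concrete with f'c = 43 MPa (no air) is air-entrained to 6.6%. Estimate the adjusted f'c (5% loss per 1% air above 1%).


Strength loss = (6.6 - 1) * 5 = 28.0%
f'c = 43 * (1 - 28.0/100)
= 30.96 MPa

30.96


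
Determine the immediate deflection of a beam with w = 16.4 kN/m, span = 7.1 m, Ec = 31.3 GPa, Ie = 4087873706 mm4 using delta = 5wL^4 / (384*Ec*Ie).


Convert: L = 7.1 m = 7100 mm, Ec = 31.3 GPa = 31300 MPa
delta = 5 * 16.4 * 7100^4 / (384 * 31300 * 4087873706)
= 4.24 mm

4.24


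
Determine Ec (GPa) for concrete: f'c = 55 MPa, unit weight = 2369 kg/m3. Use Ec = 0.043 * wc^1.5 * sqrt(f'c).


Ec = 0.043 * 2369^1.5 * sqrt(55) / 1000
= 36.77 GPa

36.77


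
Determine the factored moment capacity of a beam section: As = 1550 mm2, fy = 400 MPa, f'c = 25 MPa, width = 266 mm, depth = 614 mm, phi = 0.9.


a = As * fy / (0.85 * f'c * b)
= 1550 * 400 / (0.85 * 25 * 266)
= 109.686 mm
Mn = As * fy * (d - a/2) / 10^6
= 346.6773 kN-m
phi*Mn = 0.9 * 346.6773 = 312.01 kN-m

312.01


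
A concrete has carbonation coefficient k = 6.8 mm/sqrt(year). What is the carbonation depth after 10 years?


depth = k * sqrt(t)
= 6.8 * sqrt(10)
= 21.5 mm

21.5


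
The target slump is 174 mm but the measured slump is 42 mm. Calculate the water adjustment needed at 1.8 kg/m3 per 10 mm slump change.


Difference = 174 - 42 = 132 mm
Water adjustment = 132 * 1.8 / 10 = 23.8 kg/m3

23.8


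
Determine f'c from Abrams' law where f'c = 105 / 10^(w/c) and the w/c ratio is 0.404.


f'c = 105 / 10^0.404
= 105 / 2.535
= 41.42 MPa

41.42


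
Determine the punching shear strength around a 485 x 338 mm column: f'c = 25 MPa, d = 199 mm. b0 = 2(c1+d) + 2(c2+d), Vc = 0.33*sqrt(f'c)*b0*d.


b0 = 2*(485 + 199) + 2*(338 + 199) = 2442 mm
Vc = 0.33 * sqrt(25) * 2442 * 199 / 1000
= 801.83 kN

801.83


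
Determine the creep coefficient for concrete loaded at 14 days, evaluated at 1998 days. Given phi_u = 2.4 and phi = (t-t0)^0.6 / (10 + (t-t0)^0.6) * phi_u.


dt = 1998 - 14 = 1984
phi = 1984^0.6 / (10 + 1984^0.6) * 2.4
= 2.172

2.172


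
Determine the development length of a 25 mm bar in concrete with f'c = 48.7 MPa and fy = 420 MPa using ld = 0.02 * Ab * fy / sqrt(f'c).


Ab = pi * 25^2 / 4 = 490.874 mm2
ld = 0.02 * 490.874 * 420 / sqrt(48.7)
= 590.9 mm

590.9


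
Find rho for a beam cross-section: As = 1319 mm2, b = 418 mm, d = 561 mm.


rho = As / (b * d)
= 1319 / (418 * 561)
= 0.0056

0.0056


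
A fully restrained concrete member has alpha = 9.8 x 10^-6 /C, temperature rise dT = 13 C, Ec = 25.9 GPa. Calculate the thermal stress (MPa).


sigma = alpha * dT * Ec
= 9.8e-6 * 13 * 25.9 * 1000
= 3.3 MPa

3.3


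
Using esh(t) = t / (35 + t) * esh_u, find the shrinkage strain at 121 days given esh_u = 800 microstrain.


esh(121) = 121 / (35 + 121) * 800
= 121 / 156 * 800
= 620.5 microstrain

620.5


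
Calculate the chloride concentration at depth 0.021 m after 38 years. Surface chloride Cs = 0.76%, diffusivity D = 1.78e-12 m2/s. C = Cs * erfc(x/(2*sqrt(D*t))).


t_seconds = 38 * 365.25 * 24 * 3600 = 1199188800.0 s
arg = 0.021 / (2 * sqrt(1.78e-12 * 1199188800.0))
= 0.2273
erfc(0.2273) = 0.7479
C = 0.76 * 0.7479 = 0.5684%

0.5684


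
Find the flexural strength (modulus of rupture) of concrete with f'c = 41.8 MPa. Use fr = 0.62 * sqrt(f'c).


fr = 0.62 * sqrt(41.8)
= 4.008 MPa

4.008


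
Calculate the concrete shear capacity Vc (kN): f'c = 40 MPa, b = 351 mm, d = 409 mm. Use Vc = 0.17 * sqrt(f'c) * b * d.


Vc = 0.17 * sqrt(40) * 351 * 409 / 1000
= 154.35 kN

154.35


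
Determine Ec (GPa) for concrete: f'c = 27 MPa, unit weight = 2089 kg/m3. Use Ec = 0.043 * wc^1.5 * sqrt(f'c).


Ec = 0.043 * 2089^1.5 * sqrt(27) / 1000
= 21.33 GPa

21.33


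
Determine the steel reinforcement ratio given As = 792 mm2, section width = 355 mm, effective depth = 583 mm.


rho = As / (b * d)
= 792 / (355 * 583)
= 0.0038

0.0038


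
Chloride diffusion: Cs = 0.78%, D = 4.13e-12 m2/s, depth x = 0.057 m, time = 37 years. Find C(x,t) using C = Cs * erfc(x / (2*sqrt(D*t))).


t_seconds = 37 * 365.25 * 24 * 3600 = 1167631200.0 s
arg = 0.057 / (2 * sqrt(4.13e-12 * 1167631200.0))
= 0.4104
erfc(0.4104) = 0.5616
C = 0.78 * 0.5616 = 0.4381%

0.4381


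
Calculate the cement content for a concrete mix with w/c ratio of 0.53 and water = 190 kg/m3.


Cement = water / (w/c)
= 190 / 0.53
= 358.5 kg/m3

358.5


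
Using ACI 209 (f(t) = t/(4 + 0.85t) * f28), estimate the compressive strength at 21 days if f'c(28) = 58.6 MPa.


f(21) = 21 / (4 + 0.85 * 21) * 58.6
= 21 / 21.85 * 58.6
= 56.32 MPa

56.32


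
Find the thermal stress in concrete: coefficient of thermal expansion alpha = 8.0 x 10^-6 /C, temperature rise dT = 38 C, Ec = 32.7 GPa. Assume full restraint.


sigma = alpha * dT * Ec
= 8.0e-6 * 38 * 32.7 * 1000
= 9.941 MPa

9.941


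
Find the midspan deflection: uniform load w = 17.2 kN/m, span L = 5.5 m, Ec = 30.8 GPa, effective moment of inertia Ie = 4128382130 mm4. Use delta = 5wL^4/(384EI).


Convert: L = 5.5 m = 5500 mm, Ec = 30.8 GPa = 30800 MPa
delta = 5 * 17.2 * 5500^4 / (384 * 30800 * 4128382130)
= 1.61 mm

1.61


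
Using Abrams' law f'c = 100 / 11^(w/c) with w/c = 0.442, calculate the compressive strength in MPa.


f'c = 100 / 11^0.442
= 100 / 2.886
= 34.65 MPa

34.65


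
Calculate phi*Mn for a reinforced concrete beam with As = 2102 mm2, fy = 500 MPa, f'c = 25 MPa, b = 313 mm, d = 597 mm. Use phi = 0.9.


a = As * fy / (0.85 * f'c * b)
= 2102 * 500 / (0.85 * 25 * 313)
= 158.0154 mm
Mn = As * fy * (d - a/2) / 10^6
= 544.4099 kN-m
phi*Mn = 0.9 * 544.4099 = 489.97 kN-m

489.97


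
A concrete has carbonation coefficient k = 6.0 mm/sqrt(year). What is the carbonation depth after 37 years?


depth = k * sqrt(t)
= 6.0 * sqrt(37)
= 36.5 mm

36.5


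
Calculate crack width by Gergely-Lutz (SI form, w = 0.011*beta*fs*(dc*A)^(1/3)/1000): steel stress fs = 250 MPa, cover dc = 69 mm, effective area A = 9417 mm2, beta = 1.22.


w = 0.011 * beta * fs * (dc * A)^(1/3) / 1000
= 0.011 * 1.22 * 250 * (69 * 9417)^(1/3) / 1000
= 0.291 mm

0.291


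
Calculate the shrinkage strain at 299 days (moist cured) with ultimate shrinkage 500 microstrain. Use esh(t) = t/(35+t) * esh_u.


esh(299) = 299 / (35 + 299) * 500
= 299 / 334 * 500
= 447.6 microstrain

447.6


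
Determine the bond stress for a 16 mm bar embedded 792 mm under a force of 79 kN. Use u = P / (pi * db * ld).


u = P / (pi * db * ld)
= 79 * 1000 / (pi * 16 * 792)
= 1.984 MPa

1.984


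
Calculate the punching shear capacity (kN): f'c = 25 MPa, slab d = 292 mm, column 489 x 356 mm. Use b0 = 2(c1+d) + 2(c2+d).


b0 = 2*(489 + 292) + 2*(356 + 292) = 2858 mm
Vc = 0.33 * sqrt(25) * 2858 * 292 / 1000
= 1376.98 kN

1376.98


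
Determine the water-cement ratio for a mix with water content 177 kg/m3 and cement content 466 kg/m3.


w/c = water / cement
w/c = 177 / 466 = 0.38

0.38


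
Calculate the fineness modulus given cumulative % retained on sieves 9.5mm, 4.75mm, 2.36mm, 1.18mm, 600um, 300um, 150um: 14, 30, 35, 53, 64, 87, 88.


FM = sum(cumulative % retained) / 100
= 371 / 100
= 3.71

3.71


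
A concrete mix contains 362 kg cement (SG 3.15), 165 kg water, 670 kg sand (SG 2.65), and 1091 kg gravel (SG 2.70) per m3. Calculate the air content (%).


Vol cement = 362 / (3.15 * 1000) = 0.114921 m3
Vol water = 165 / 1000 = 0.165 m3
Vol sand = 670 / (2.65 * 1000) = 0.25283 m3
Vol gravel = 1091 / (2.70 * 1000) = 0.404074 m3
Total solid + water volume = 0.936825 m3
Air = (1 - 0.936825) * 100 = 6.32%

6.32


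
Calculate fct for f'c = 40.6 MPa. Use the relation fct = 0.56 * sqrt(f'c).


fct = 0.56 * sqrt(40.6)
= 0.56 * 6.372
= 3.568 MPa

3.568


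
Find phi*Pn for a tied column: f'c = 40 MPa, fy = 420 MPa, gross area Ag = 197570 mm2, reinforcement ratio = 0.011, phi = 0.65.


Ast = rho * Ag = 0.011 * 197570 = 2173.27 mm2
phi*Pn = 0.65 * 0.80 * (0.85 * 40 * (197570 - 2173.27) + 420 * 2173.27) / 1000
= 3929.26 kN

3929.26


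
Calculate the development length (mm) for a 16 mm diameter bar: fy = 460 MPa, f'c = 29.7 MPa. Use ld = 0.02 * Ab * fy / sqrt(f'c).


Ab = pi * 16^2 / 4 = 201.062 mm2
ld = 0.02 * 201.062 * 460 / sqrt(29.7)
= 339.4 mm

339.4


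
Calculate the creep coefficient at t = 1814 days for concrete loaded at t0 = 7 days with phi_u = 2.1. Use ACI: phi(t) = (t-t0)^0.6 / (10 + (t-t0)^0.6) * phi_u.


dt = 1814 - 7 = 1807
phi = 1807^0.6 / (10 + 1807^0.6) * 2.1
= 1.89

1.89


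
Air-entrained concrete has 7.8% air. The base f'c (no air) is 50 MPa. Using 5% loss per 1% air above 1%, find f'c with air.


Strength loss = (7.8 - 1) * 5 = 34.0%
f'c = 50 * (1 - 34.0/100)
= 33.0 MPa

33.0


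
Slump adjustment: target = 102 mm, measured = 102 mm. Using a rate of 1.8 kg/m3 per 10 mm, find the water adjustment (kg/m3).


Difference = 102 - 102 = 0 mm
Water adjustment = 0 * 1.8 / 10 = 0.0 kg/m3

0.0


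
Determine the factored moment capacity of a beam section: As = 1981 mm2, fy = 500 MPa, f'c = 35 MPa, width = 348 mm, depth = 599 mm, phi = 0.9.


a = As * fy / (0.85 * f'c * b)
= 1981 * 500 / (0.85 * 35 * 348)
= 95.6728 mm
Mn = As * fy * (d - a/2) / 10^6
= 545.9276 kN-m
phi*Mn = 0.9 * 545.9276 = 491.33 kN-m

491.33


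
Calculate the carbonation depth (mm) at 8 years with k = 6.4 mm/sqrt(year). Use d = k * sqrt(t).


depth = k * sqrt(t)
= 6.4 * sqrt(8)
= 18.1 mm

18.1


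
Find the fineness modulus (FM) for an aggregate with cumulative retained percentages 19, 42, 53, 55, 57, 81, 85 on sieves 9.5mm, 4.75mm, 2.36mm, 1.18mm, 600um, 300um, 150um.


FM = sum(cumulative % retained) / 100
= 392 / 100
= 3.92

3.92


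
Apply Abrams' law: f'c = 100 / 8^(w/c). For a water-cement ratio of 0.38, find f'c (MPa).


f'c = 100 / 8^0.38
= 100 / 2.204
= 45.38 MPa

45.38


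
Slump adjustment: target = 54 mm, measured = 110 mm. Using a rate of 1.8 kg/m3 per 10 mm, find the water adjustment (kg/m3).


Difference = 54 - 110 = -56 mm
Water adjustment = -56 * 1.8 / 10 = -10.1 kg/m3

-10.1


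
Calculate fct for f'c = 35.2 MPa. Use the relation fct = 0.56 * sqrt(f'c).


fct = 0.56 * sqrt(35.2)
= 0.56 * 5.933
= 3.322 MPa

3.322


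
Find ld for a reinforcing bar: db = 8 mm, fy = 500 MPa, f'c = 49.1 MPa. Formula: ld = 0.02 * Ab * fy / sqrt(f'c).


Ab = pi * 8^2 / 4 = 50.265 mm2
ld = 0.02 * 50.265 * 500 / sqrt(49.1)
= 71.7 mm

71.7


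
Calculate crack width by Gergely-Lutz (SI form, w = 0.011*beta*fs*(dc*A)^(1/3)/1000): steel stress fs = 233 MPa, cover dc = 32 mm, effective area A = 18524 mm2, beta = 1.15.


w = 0.011 * beta * fs * (dc * A)^(1/3) / 1000
= 0.011 * 1.15 * 233 * (32 * 18524)^(1/3) / 1000
= 0.248 mm

0.248


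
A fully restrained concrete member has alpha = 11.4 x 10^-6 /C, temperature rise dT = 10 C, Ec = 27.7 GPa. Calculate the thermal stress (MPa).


sigma = alpha * dT * Ec
= 11.4e-6 * 10 * 27.7 * 1000
= 3.158 MPa

3.158


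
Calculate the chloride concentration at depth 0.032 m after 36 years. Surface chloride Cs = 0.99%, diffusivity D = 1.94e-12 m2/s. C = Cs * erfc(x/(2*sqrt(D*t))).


t_seconds = 36 * 365.25 * 24 * 3600 = 1136073600.0 s
arg = 0.032 / (2 * sqrt(1.94e-12 * 1136073600.0))
= 0.3408
erfc(0.3408) = 0.6298
C = 0.99 * 0.6298 = 0.6235%

0.6235


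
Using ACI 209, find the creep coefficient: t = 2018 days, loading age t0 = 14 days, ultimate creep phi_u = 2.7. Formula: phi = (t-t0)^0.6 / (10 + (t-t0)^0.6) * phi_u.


dt = 2018 - 14 = 2004
phi = 2004^0.6 / (10 + 2004^0.6) * 2.7
= 2.445

2.445


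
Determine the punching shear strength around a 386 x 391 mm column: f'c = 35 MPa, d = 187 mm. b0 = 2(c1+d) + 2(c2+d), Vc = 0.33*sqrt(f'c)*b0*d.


b0 = 2*(386 + 187) + 2*(391 + 187) = 2302 mm
Vc = 0.33 * sqrt(35) * 2302 * 187 / 1000
= 840.42 kN

840.42


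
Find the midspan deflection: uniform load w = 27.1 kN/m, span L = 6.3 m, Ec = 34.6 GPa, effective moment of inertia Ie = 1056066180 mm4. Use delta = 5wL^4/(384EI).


Convert: L = 6.3 m = 6300 mm, Ec = 34.6 GPa = 34600 MPa
delta = 5 * 27.1 * 6300^4 / (384 * 34600 * 1056066180)
= 15.21 mm

15.21


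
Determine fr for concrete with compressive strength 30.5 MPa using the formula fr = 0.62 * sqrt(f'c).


fr = 0.62 * sqrt(30.5)
= 3.424 MPa

3.424


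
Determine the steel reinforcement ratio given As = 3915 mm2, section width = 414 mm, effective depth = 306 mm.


rho = As / (b * d)
= 3915 / (414 * 306)
= 0.0309

0.0309


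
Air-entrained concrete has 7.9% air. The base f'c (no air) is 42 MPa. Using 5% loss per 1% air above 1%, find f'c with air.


Strength loss = (7.9 - 1) * 5 = 34.5%
f'c = 42 * (1 - 34.5/100)
= 27.51 MPa

27.51


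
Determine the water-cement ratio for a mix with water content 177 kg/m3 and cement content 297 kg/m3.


w/c = water / cement
w/c = 177 / 297 = 0.596

0.596


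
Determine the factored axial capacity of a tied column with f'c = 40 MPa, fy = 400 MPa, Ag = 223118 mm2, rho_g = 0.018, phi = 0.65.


Ast = rho * Ag = 0.018 * 223118 = 4016.124 mm2
phi*Pn = 0.65 * 0.80 * (0.85 * 40 * (223118 - 4016.124) + 400 * 4016.124) / 1000
= 4709.07 kN

4709.07


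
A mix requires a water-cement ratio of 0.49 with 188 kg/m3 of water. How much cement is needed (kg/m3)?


Cement = water / (w/c)
= 188 / 0.49
= 383.7 kg/m3

383.7


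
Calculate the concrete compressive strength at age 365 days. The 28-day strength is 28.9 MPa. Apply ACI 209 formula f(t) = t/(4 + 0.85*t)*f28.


f(365) = 365 / (4 + 0.85 * 365) * 28.9
= 365 / 314.25 * 28.9
= 33.57 MPa

33.57


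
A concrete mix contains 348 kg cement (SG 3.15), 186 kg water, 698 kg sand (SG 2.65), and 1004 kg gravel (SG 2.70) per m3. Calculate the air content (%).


Vol cement = 348 / (3.15 * 1000) = 0.110476 m3
Vol water = 186 / 1000 = 0.186 m3
Vol sand = 698 / (2.65 * 1000) = 0.263396 m3
Vol gravel = 1004 / (2.70 * 1000) = 0.371852 m3
Total solid + water volume = 0.931724 m3
Air = (1 - 0.931724) * 100 = 6.83%

6.83
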